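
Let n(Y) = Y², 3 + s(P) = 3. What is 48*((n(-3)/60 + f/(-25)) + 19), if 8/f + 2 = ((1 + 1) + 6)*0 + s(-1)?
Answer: 23172/25 ≈ 926.88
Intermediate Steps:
s(P) = 0 (s(P) = -3 + 3 = 0)
f = -4 (f = 8/(-2 + (((1 + 1) + 6)*0 + 0)) = 8/(-2 + ((2 + 6)*0 + 0)) = 8/(-2 + (8*0 + 0)) = 8/(-2 + (0 + 0)) = 8/(-2 + 0) = 8/(-2) = 8*(-½) = -4)
48*((n(-3)/60 + f/(-25)) + 19) = 48*(((-3)²/60 - 4/(-25)) + 19) = 48*((9*(1/60) - 4*(-1/25)) + 19) = 48*((3/20 + 4/25) + 19) = 48*(31/100 + 19) = 48*(1931/100) = 23172/25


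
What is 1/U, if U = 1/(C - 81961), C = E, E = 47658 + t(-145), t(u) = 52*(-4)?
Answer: -34511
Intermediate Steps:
t(u) = -208
E = 47450 (E = 47658 - 208 = 47450)
C = 47450
U = -1/34511 (U = 1/(47450 - 81961) = 1/(-34511) = -1/34511 ≈ -2.8976e-5)
1/U = 1/(-1/34511) = -34511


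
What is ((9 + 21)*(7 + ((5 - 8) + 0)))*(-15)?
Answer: -1800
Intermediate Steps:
((9 + 21)*(7 + ((5 - 8) + 0)))*(-15) = (30*(7 + (-3 + 0)))*(-15) = (30*(7 - 3))*(-15) = (30*4)*(-15) = 120*(-15) = -1800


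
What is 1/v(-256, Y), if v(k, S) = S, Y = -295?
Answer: -1/295 ≈ -0.0033898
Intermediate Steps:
1/v(-256, Y) = 1/(-295) = -1/295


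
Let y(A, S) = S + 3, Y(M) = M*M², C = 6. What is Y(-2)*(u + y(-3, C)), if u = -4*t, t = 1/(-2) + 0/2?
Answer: -88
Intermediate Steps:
t = -½ (t = 1*(-½) + 0*(½) = -½ + 0 = -½ ≈ -0.50000)
Y(M) = M³
y(A, S) = 3 + S
u = 2 (u = -4*(-½) = 2)
Y(-2)*(u + y(-3, C)) = (-2)³*(2 + (3 + 6)) = -8*(2 + 9) = -8*11 = -88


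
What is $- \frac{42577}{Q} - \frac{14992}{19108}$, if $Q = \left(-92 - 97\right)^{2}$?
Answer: $- \frac{337272637}{170639217} \approx -1.9765$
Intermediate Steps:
$Q = 35721$ ($Q = \left(-189\right)^{2} = 35721$)
$- \frac{42577}{Q} - \frac{14992}{19108} = - \frac{42577}{35721} - \frac{14992}{19108} = \left(-42577\right) \frac{1}{35721} - \frac{3748}{4777} = - \frac{42577}{35721} - \frac{3748}{4777} = - \frac{337272637}{170639217}$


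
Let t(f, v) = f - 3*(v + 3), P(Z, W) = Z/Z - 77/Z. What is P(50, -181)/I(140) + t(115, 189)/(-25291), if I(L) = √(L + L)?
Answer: 461/25291 - 27*√70/7000 ≈ -0.014043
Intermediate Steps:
I(L) = √2*√L (I(L) = √(2*L) = √2*√L)
P(Z, W) = 1 - 77/Z
t(f, v) = -9 + f - 3*v (t(f, v) = f - 3*(3 + v) = f + (-9 - 3*v) = -9 + f - 3*v)
P(50, -181)/I(140) + t(115, 189)/(-25291) = ((-77 + 50)/50)/((√2*√140)) + (-9 + 115 - 3*189)/(-25291) = ((1/50)*(-27))/((√2*(2*√35))) + (-9 + 115 - 567)*(-1/25291) = -27*√70/140/50 - 461*(-1/25291) = -27*√70/7000 + 461/25291 = 461/25291 - 27*√70/7000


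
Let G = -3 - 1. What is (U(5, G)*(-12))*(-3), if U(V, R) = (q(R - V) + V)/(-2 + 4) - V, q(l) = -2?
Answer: -126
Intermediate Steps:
G = -4
U(V, R) = -1 - V/2 (U(V, R) = (-2 + V)/(-2 + 4) - V = (-2 + V)/2 - V = (-2 + V)*(1/2) - V = (-1 + V/2) - V = -1 - V/2)
(U(5, G)*(-12))*(-3) = ((-1 - 1/2*5)*(-12))*(-3) = ((-1 - 5/2)*(-12))*(-3) = -7/2*(-12)*(-3) = 42*(-3) = -126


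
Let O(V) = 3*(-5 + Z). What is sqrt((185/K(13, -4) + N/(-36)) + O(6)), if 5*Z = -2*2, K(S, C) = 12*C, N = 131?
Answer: I*sqrt(89615)/60 ≈ 4.9893*I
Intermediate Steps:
Z = -4/5 (Z = (-2*2)/5 = (1/5)*(-4) = -4/5 ≈ -0.80000)
O(V) = -87/5 (O(V) = 3*(-5 - 4/5) = 3*(-29/5) = -87/5)
sqrt((185/K(13, -4) + N/(-36)) + O(6)) = sqrt((185/((12*(-4))) + 131/(-36)) - 87/5) = sqrt((185/(-48) + 131*(-1/36)) - 87/5) = sqrt((185*(-1/48) - 131/36) - 87/5) = sqrt((-185/48 - 131/36) - 87/5) = sqrt(-1079/144 - 87/5) = sqrt(-17923/720) = I*sqrt(89615)/60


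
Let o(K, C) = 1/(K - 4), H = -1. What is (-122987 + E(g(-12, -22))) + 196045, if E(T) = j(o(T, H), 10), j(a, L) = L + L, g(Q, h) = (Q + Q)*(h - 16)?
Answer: 73078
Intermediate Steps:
o(K, C) = 1/(-4 + K)
g(Q, h) = 2*Q*(-16 + h) (g(Q, h) = (2*Q)*(-16 + h) = 2*Q*(-16 + h))
j(a, L) = 2*L
E(T) = 20 (E(T) = 2*10 = 20)
(-122987 + E(g(-12, -22))) + 196045 = (-122987 + 20) + 196045 = -122967 + 196045 = 73078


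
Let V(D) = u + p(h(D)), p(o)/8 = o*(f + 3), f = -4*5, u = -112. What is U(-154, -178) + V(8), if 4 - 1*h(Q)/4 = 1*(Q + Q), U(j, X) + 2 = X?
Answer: 6236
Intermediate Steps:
U(j, X) = -2 + X
f = -20
h(Q) = 16 - 8*Q (h(Q) = 16 - 4*(Q + Q) = 16 - 4*2*Q = 16 - 8*Q)
p(o) = -136*o (p(o) = 8*(o*(-20 + 3)) = 8*(o*(-17)) = 8*(-17*o) = -136*o)
V(D) = -2288 + 1088*D (V(D) = -112 - 136*(16 - 8*D) = -112 + (-2176 + 1088*D) = -2288 + 1088*D)
U(-154, -178) + V(8) = (-2 - 178) + (-2288 + 1088*8) = -180 + (-2288 + 8704) = -180 + 6416 = 6236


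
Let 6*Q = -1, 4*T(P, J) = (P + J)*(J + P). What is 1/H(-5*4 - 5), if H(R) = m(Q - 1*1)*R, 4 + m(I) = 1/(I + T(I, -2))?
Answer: 193/15700 ≈ 0.012293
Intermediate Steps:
T(P, J) = (J + P)²/4 (T(P, J) = ((P + J)*(J + P))/4 = ((J + P)*(J + P))/4 = (J + P)²/4)
Q = -⅙ (Q = (⅙)*(-1) = -⅙ ≈ -0.16667)
m(I) = -4 + 1/(I + (-2 + I)²/4)
H(R) = -628*R/193 (H(R) = (4*(-3 - (-⅙ - 1*1)²)/(4 + (-⅙ - 1*1)²))*R = (4*(-3 - (-⅙ - 1)²)/(4 + (-⅙ - 1)²))*R = (4*(-3 - (-7/6)²)/(4 + (-7/6)²))*R = (4*(-3 - 1*49/36)/(4 + 49/36))*R = (4*(-3 - 49/36)/(193/36))*R = (4*(36/193)*(-157/36))*R = -628*R/193)
1/H(-5*4 - 5) = 1/(-628*(-5*4 - 5)/193) = 1/(-628*(-20 - 5)/193) = 1/(-628/193*(-25)) = 1/(15700/193) = 193/15700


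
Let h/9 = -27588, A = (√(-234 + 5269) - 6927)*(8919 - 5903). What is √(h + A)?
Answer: 2*√(-5285031 + 754*√5035) ≈ 4574.5*I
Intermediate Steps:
A = -20891832 + 3016*√5035 (A = (√5035 - 6927)*3016 = (-6927 + √5035)*3016 = -20891832 + 3016*√5035 ≈ -2.0678e+7)
h = -248292 (h = 9*(-27588) = -248292)
√(h + A) = √(-248292 + (-20891832 + 3016*√5035)) = √(-21140124 + 3016*√5035)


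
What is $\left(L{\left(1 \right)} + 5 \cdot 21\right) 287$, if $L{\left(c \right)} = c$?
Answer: $30422$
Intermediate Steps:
$\left(L{\left(1 \right)} + 5 \cdot 21\right) 287 = \left(1 + 5 \cdot 21\right) 287 = \left(1 + 105\right) 287 = 106 \cdot 287 = 30422$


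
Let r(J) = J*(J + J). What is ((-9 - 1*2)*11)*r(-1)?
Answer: -242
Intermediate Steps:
r(J) = 2*J**2 (r(J) = J*(2*J) = 2*J**2)
((-9 - 1*2)*11)*r(-1) = ((-9 - 1*2)*11)*(2*(-1)**2) = ((-9 - 2)*11)*(2*1) = -11*11*2 = -121*2 = -242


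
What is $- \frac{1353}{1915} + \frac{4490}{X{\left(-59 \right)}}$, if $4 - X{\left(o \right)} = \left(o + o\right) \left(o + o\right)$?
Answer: $- \frac{2743211}{2665680} \approx -1.0291$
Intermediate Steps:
$X{\left(o \right)} = 4 - 4 o^{2}$ ($X{\left(o \right)} = 4 - \left(o + o\right) \left(o + o\right) = 4 - 2 o 2 o = 4 - 4 o^{2}$)
$- \frac{1353}{1915} + \frac{4490}{X{\left(-59 \right)}} = - \frac{1353}{1915} + \frac{4490}{4 - 4 \left(-59\right)^{2}} = \left(-1353\right) \frac{1}{1915} + \frac{4490}{4 - 13924} = - \frac{1353}{1915} + \frac{4490}{4 - 13924} = - \frac{1353}{1915} + \frac{4490}{-13920} = - \frac{1353}{1915} + 4490 \left(- \frac{1}{13920}\right) = - \frac{1353}{1915} - \frac{449}{1392} = - \frac{2743211}{2665680}$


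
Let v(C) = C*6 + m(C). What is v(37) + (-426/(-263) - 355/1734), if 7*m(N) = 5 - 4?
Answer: 713662543/3192294 ≈ 223.56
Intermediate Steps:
m(N) = ⅐ (m(N) = (5 - 4)/7 = (⅐)*1 = ⅐)
v(C) = ⅐ + 6*C (v(C) = C*6 + ⅐ = 6*C + ⅐ = ⅐ + 6*C)
v(37) + (-426/(-263) - 355/1734) = (⅐ + 6*37) + (-426/(-263) - 355/1734) = (⅐ + 222) + (-426*(-1/263) - 355*1/1734) = 1555/7 + (426/263 - 355/1734) = 1555/7 + 645319/456042 = 713662543/3192294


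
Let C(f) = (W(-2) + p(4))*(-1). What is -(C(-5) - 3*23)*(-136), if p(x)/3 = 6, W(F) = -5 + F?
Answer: -10880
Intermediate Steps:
p(x) = 18 (p(x) = 3*6 = 18)
C(f) = -11 (C(f) = ((-5 - 2) + 18)*(-1) = (-7 + 18)*(-1) = 11*(-1) = -11)
-(C(-5) - 3*23)*(-136) = -(-11 - 3*23)*(-136) = -(-11 - 69)*(-136) = -(-80)*(-136) = -1*10880 = -10880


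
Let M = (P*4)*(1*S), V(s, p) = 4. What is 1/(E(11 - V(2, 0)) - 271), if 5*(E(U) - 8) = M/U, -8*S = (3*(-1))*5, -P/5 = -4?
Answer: -7/1811 ≈ -0.0038653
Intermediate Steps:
P = 20 (P = -5*(-4) = 20)
S = 15/8 (S = -3*(-1)*5/8 = -(-3)*5/8 = -⅛*(-15) = 15/8 ≈ 1.8750)
M = 150 (M = (20*4)*(1*(15/8)) = 80*(15/8) = 150)
E(U) = 8 + 30/U (E(U) = 8 + (150/U)/5 = 8 + 30/U)
1/(E(11 - V(2, 0)) - 271) = 1/((8 + 30/(11 - 1*4)) - 271) = 1/((8 + 30/(11 - 4)) - 271) = 1/((8 + 30/7) - 271) = 1/(86/7 - 271) = 1/(-1811/7) = -7/1811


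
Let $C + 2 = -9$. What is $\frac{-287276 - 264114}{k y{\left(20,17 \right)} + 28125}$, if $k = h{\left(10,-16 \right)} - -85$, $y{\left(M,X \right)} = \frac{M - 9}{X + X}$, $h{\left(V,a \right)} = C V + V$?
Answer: $- \frac{3749452}{191217} \approx -19.608$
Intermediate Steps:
$C = -11$ ($C = -2 - 9 = -11$)
$h{\left(V,a \right)} = - 10 V$ ($h{\left(V,a \right)} = - 11 V + V = - 10 V$)
$y{\left(M,X \right)} = \frac{-9 + M}{2 X}$
$k = -15$ ($k = \left(-10\right) 10 - -85 = -100 + 85 = -15$)
$\frac{-287276 - 264114}{k y{\left(20,17 \right)} + 28125} = \frac{-287276 - 264114}{- 15 \frac{-9 + 20}{2 \cdot 17} + 28125} = - \frac{551390}{- 15 \cdot \frac{1}{2} \cdot \frac{1}{17} \cdot 11 + 28125} = - \frac{551390}{\left(-15\right) \frac{11}{34} + 28125} = - \frac{551390}{- \frac{165}{34} + 28125} = - \frac{551390}{\frac{956085}{34}} = \left(-551390\right) \frac{34}{956085} = - \frac{3749452}{191217}$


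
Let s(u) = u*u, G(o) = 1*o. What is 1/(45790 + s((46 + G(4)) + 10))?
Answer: 1/49390 ≈ 2.0247e-5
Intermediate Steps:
G(o) = o
s(u) = u²
1/(45790 + s((46 + G(4)) + 10)) = 1/(45790 + ((46 + 4) + 10)²) = 1/(45790 + (50 + 10)²) = 1/(45790 + 60²) = 1/(45790 + 3600) = 1/49390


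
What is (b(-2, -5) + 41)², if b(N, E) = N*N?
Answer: 2025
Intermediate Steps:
b(N, E) = N²
(b(-2, -5) + 41)² = ((-2)² + 41)² = (4 + 41)² = 45² = 2025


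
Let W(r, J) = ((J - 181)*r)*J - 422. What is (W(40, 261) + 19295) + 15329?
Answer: 869402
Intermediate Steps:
W(r, J) = -422 + J*r*(-181 + J) (W(r, J) = ((-181 + J)*r)*J - 422 = (r*(-181 + J))*J - 422 = J*r*(-181 + J) - 422 = -422 + J*r*(-181 + J))
(W(40, 261) + 19295) + 15329 = ((-422 + 40*261² - 181*261*40) + 19295) + 15329 = ((-422 + 40*68121 - 1889640) + 19295) + 15329 = ((-422 + 2724840 - 1889640) + 19295) + 15329 = (834778 + 19295) + 15329 = 854073 + 15329 = 869402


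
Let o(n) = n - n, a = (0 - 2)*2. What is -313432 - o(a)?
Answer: -313432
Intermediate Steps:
a = -4 (a = -2*2 = -4)
o(n) = 0
-313432 - o(a) = -313432 - 1*0 = -313432 + 0 = -313432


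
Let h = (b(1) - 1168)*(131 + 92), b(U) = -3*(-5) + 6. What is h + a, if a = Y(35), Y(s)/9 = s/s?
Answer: -255772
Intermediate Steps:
b(U) = 21 (b(U) = 15 + 6 = 21)
Y(s) = 9 (Y(s) = 9*(s/s) = 9*1 = 9)
a = 9
h = -255781 (h = (21 - 1168)*(131 + 92) = -1147*223 = -255781)
h + a = -255781 + 9 = -255772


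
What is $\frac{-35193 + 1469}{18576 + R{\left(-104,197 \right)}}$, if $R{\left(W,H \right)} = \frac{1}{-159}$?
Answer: $- \frac{5362116}{2953583} \approx -1.8155$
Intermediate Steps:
$R{\left(W,H \right)} = - \frac{1}{159}$
$\frac{-35193 + 1469}{18576 + R{\left(-104,197 \right)}} = \frac{-35193 + 1469}{18576 - \frac{1}{159}} = - \frac{33724}{\frac{2953583}{159}} = \left(-33724\right) \frac{159}{2953583} = - \frac{5362116}{2953583}$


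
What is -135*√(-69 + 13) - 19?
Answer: -19 - 270*I*√14 ≈ -19.0 - 1010.2*I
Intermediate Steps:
-135*√(-69 + 13) - 19 = -270*I*√14 - 19 = -19 - 270*I*√14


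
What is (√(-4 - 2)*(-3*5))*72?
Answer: -1080*I*√6 ≈ -2645.4*I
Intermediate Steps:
(√(-4 - 2)*(-3*5))*72 = (√(-6)*(-15))*72 = ((I*√6)*(-15))*72 = -15*I*√6*72 = -1080*I*√6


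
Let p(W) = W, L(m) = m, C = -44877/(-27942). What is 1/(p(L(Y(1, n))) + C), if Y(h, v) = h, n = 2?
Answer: 9314/24273 ≈ 0.38372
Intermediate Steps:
C = 14959/9314 (C = -44877*(-1/27942) = 14959/9314 ≈ 1.6061)
1/(p(L(Y(1, n))) + C) = 1/(1 + 14959/9314) = 1/(24273/9314) = 9314/24273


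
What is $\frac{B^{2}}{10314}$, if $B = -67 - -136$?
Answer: $\frac{529}{1146} \approx 0.46161$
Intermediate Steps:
$B = 69$ ($B = -67 + 136 = 69$)
$\frac{B^{2}}{10314} = \frac{69^{2}}{10314} = 4761 \cdot \frac{1}{10314} = \frac{529}{1146}$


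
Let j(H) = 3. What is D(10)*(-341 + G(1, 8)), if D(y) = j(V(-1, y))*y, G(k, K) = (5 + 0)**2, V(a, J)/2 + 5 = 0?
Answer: -9480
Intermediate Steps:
V(a, J) = -10 (V(a, J) = -10 + 2*0 = -10 + 0 = -10)
G(k, K) = 25 (G(k, K) = 5**2 = 25)
D(y) = 3*y
D(10)*(-341 + G(1, 8)) = (3*10)*(-341 + 25) = 30*(-316) = -9480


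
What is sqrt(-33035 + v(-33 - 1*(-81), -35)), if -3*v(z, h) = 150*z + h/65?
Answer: I*sqrt(53896362)/39 ≈ 188.24*I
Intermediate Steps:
v(z, h) = -50*z - h/195 (v(z, h) = -(150*z + h/65)/3 = -50*z - h/195)
sqrt(-33035 + v(-33 - 1*(-81), -35)) = sqrt(-33035 + (-50*(-33 - 1*(-81)) - 1/195*(-35))) = sqrt(-33035 + (-50*(-33 + 81) + 7/39)) = sqrt(-33035 + (-50*48 + 7/39)) = sqrt(-33035 + (-2400 + 7/39)) = sqrt(-33035 - 93593/39) = sqrt(-1381958/39) = I*sqrt(53896362)/39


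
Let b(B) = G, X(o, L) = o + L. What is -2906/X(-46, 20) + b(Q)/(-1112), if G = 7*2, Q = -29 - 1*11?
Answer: 807777/7228 ≈ 111.76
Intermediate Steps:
X(o, L) = L + o
Q = -40 (Q = -29 - 11 = -40)
G = 14
b(B) = 14
-2906/X(-46, 20) + b(Q)/(-1112) = -2906/(20 - 46) + 14/(-1112) = -2906/(-26) + 14*(-1/1112) = -2906*(-1/26) - 7/556 = 1453/13 - 7/556 = 807777/7228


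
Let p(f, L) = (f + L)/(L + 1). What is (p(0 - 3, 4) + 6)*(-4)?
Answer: -124/5 ≈ -24.800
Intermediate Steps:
p(f, L) = (L + f)/(1 + L)
(p(0 - 3, 4) + 6)*(-4) = ((4 + (0 - 3))/(1 + 4) + 6)*(-4) = ((4 - 3)/5 + 6)*(-4) = ((⅕)*1 + 6)*(-4) = (⅕ + 6)*(-4) = (31/5)*(-4) = -124/5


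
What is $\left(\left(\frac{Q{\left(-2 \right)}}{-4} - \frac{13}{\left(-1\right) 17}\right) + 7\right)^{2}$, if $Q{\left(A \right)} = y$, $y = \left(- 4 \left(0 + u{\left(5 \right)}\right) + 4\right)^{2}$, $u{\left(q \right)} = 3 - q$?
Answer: $\frac{230400}{289} \approx 797.23$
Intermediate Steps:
$y = 144$ ($y = \left(- 4 \left(0 + \left(3 - 5\right)\right) + 4\right)^{2} = \left(- 4 \left(0 - 2\right) + 4\right)^{2} = \left(\left(-4\right) \left(-2\right) + 4\right)^{2} = \left(8 + 4\right)^{2} = 12^{2} = 144$)
$Q{\left(A \right)} = 144$
$\left(\left(\frac{Q{\left(-2 \right)}}{-4} - \frac{13}{\left(-1\right) 17}\right) + 7\right)^{2} = \left(\left(\frac{144}{-4} - \frac{13}{\left(-1\right) 17}\right) + 7\right)^{2} = \left(\left(144 \left(- \frac{1}{4}\right) - \frac{13}{-17}\right) + 7\right)^{2} = \left(\left(-36 - - \frac{13}{17}\right) + 7\right)^{2} = \left(\left(-36 + \frac{13}{17}\right) + 7\right)^{2} = \left(- \frac{599}{17} + 7\right)^{2} = \left(- \frac{480}{17}\right)^{2} = \frac{230400}{289}$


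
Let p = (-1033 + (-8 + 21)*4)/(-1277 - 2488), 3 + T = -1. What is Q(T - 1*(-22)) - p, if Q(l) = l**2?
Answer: 406293/1255 ≈ 323.74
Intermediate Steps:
T = -4 (T = -3 - 1 = -4)
p = 327/1255 (p = (-1033 + 13*4)/(-3765) = (-1033 + 52)*(-1/3765) = -981*(-1/3765) = 327/1255 ≈ 0.26056)
Q(T - 1*(-22)) - p = (-4 - 1*(-22))**2 - 1*327/1255 = (-4 + 22)**2 - 327/1255 = 18**2 - 327/1255 = 324 - 327/1255 = 406293/1255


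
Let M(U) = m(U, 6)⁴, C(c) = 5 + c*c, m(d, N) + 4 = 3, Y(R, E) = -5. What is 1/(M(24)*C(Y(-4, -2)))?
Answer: 1/30 ≈ 0.033333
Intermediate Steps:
m(d, N) = -1 (m(d, N) = -4 + 3 = -1)
C(c) = 5 + c²
M(U) = 1 (M(U) = (-1)⁴ = 1)
1/(M(24)*C(Y(-4, -2))) = 1/(1*(5 + (-5)²)) = 1/(1*(5 + 25)) = 1/(1*30) = 1/30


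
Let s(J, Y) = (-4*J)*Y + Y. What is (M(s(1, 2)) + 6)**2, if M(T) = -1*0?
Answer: 36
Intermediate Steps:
s(J, Y) = Y - 4*J*Y (s(J, Y) = -4*J*Y + Y = Y - 4*J*Y)
M(T) = 0
(M(s(1, 2)) + 6)**2 = (0 + 6)**2 = 6**2 = 36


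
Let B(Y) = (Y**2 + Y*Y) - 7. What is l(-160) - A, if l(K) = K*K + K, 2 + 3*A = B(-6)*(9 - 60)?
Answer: 79637/3 ≈ 26546.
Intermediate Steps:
B(Y) = -7 + 2*Y**2 (B(Y) = (Y**2 + Y**2) - 7 = 2*Y**2 - 7 = -7 + 2*Y**2)
A = -3317/3 (A = -2/3 + ((-7 + 2*(-6)**2)*(9 - 60))/3 = -2/3 + ((-7 + 2*36)*(-51))/3 = -2/3 + ((-7 + 72)*(-51))/3 = -2/3 + (65*(-51))/3 = -2/3 + (1/3)*(-3315) = -2/3 - 1105 = -3317/3 ≈ -1105.7)
l(K) = K + K**2 (l(K) = K**2 + K = K + K**2)
l(-160) - A = -160*(1 - 160) - 1*(-3317/3) = -160*(-159) + 3317/3 = 25440 + 3317/3 = 79637/3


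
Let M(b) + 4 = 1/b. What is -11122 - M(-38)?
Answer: -422483/38 ≈ -11118.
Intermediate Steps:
M(b) = -4 + 1/b
-11122 - M(-38) = -11122 - (-4 + 1/(-38)) = -11122 - (-4 - 1/38) = -11122 - 1*(-153/38) = -11122 + 153/38 = -422483/38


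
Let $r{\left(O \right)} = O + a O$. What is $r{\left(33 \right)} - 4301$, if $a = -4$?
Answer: $-4400$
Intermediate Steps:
$r{\left(O \right)} = - 3 O$ ($r{\left(O \right)} = O - 4 O = - 3 O$)
$r{\left(33 \right)} - 4301 = \left(-3\right) 33 - 4301 = -99 - 4301 = -4400$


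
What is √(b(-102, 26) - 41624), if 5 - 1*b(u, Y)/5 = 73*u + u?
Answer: I*√3859 ≈ 62.121*I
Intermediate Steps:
b(u, Y) = 25 - 370*u (b(u, Y) = 25 - 5*(73*u + u) = 25 - 370*u)
√(b(-102, 26) - 41624) = √((25 - 370*(-102)) - 41624) = √((25 + 37740) - 41624) = √(37765 - 41624) = √(-3859) = I*√3859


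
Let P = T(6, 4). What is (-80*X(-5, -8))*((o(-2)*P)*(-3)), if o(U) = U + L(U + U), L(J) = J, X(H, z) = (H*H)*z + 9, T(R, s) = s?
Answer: 1100160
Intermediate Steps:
X(H, z) = 9 + z*H² (X(H, z) = H²*z + 9 = z*H² + 9 = 9 + z*H²)
P = 4
o(U) = 3*U (o(U) = U + (U + U) = U + 2*U = 3*U)
(-80*X(-5, -8))*((o(-2)*P)*(-3)) = (-80*(9 - 8*(-5)²))*(((3*(-2))*4)*(-3)) = (-80*(9 - 8*25))*(-6*4*(-3)) = (-80*(9 - 200))*(-24*(-3)) = -80*(-191)*72 = 15280*72 = 1100160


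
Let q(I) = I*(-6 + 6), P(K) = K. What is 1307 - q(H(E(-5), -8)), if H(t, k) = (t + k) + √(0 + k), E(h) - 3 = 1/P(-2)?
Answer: 1307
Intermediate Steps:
E(h) = 5/2 (E(h) = 3 + 1/(-2) = 3 - ½ = 5/2)
H(t, k) = k + t + √k (H(t, k) = (k + t) + √k = k + t + √k)
q(I) = 0 (q(I) = I*0 = 0)
1307 - q(H(E(-5), -8)) = 1307 - 1*0 = 1307 + 0 = 1307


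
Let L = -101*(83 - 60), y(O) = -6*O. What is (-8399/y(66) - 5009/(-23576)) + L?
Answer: -5371938155/2334024 ≈ -2301.6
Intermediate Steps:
L = -2323 (L = -101*23 = -2323)
(-8399/y(66) - 5009/(-23576)) + L = (-8399/((-6*66)) - 5009/(-23576)) - 2323 = (-8399/(-396) - 5009*(-1/23576)) - 2323 = (-8399*(-1/396) + 5009/23576) - 2323 = (8399/396 + 5009/23576) - 2323 = 49999597/2334024 - 2323 = -5371938155/2334024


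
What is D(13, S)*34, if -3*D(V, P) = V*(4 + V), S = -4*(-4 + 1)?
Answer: -7514/3 ≈ -2504.7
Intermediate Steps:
S = 12 (S = -4*(-3) = 12)
D(V, P) = -V*(4 + V)/3
D(13, S)*34 = -1/3*13*(4 + 13)*34 = -1/3*13*17*34 = -221/3*34 = -7514/3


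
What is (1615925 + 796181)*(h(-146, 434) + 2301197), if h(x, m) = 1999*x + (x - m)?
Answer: 4845349284878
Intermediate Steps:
h(x, m) = -m + 2000*x
(1615925 + 796181)*(h(-146, 434) + 2301197) = (1615925 + 796181)*((-1*434 + 2000*(-146)) + 2301197) = 2412106*((-434 - 292000) + 2301197) = 2412106*(-292434 + 2301197) = 2412106*2008763 = 4845349284878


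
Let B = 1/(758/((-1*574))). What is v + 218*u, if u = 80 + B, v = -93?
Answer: 6511947/379 ≈ 17182.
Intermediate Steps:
B = -287/379 (B = 1/(758/(-574)) = 1/(758*(-1/574)) = 1/(-379/287) = -287/379 ≈ -0.75726)
u = 30033/379 (u = 80 - 287/379 = 30033/379 ≈ 79.243)
v + 218*u = -93 + 218*(30033/379) = -93 + 6547194/379 = 6511947/379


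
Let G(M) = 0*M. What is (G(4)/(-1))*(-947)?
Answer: 0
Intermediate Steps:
G(M) = 0
(G(4)/(-1))*(-947) = (0/(-1))*(-947) = (0*(-1))*(-947) = 0*(-947) = 0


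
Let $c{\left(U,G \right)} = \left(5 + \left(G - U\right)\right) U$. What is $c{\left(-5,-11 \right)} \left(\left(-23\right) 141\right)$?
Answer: $-16215$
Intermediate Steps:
$c{\left(U,G \right)} = U \left(5 + G - U\right)$ ($c{\left(U,G \right)} = \left(5 + G - U\right) U = U \left(5 + G - U\right)$)
$c{\left(-5,-11 \right)} \left(\left(-23\right) 141\right) = - 5 \left(5 - 11 - -5\right) \left(\left(-23\right) 141\right) = - 5 \left(5 - 11 + 5\right) \left(-3243\right) = \left(-5\right) \left(-1\right) \left(-3243\right) = 5 \left(-3243\right) = -16215$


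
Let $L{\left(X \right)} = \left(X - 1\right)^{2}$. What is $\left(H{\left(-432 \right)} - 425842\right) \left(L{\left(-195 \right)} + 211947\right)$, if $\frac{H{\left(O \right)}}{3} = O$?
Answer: $-106939551094$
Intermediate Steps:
$L{\left(X \right)} = \left(-1 + X\right)^{2}$
$H{\left(O \right)} = 3 O$
$\left(H{\left(-432 \right)} - 425842\right) \left(L{\left(-195 \right)} + 211947\right) = \left(3 \left(-432\right) - 425842\right) \left(\left(-1 - 195\right)^{2} + 211947\right) = \left(-1296 - 425842\right) \left(\left(-196\right)^{2} + 211947\right) = - 427138 \left(38416 + 211947\right) = \left(-427138\right) 250363 = -106939551094$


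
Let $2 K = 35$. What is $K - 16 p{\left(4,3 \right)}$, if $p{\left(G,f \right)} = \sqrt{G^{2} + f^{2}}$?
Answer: $- \frac{125}{2} \approx -62.5$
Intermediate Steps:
$K = \frac{35}{2}$ ($K = \frac{1}{2} \cdot 35 = \frac{35}{2} \approx 17.5$)
$K - 16 p{\left(4,3 \right)} = \frac{35}{2} - 16 \sqrt{4^{2} + 3^{2}} = \frac{35}{2} - 16 \sqrt{16 + 9} = \frac{35}{2} - 16 \sqrt{25} = \frac{35}{2} - 80 = - \frac{125}{2}$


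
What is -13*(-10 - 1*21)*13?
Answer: 5239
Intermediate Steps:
-13*(-10 - 1*21)*13 = -13*(-10 - 21)*13 = -13*(-31)*13 = 403*13 = 5239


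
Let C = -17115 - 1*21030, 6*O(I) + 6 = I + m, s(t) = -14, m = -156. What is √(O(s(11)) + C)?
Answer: I*√343569/3 ≈ 195.38*I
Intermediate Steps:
O(I) = -27 + I/6 (O(I) = -1 + (I - 156)/6 = -1 + (-156 + I)/6 = -1 + (-26 + I/6) = -27 + I/6)
C = -38145 (C = -17115 - 21030 = -38145)
√(O(s(11)) + C) = √((-27 + (⅙)*(-14)) - 38145) = √((-27 - 7/3) - 38145) = √(-88/3 - 38145) = √(-114523/3) = I*√343569/3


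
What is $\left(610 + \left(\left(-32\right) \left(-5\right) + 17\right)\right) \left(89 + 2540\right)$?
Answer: $2069023$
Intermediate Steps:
$\left(610 + \left(\left(-32\right) \left(-5\right) + 17\right)\right) \left(89 + 2540\right) = \left(610 + \left(160 + 17\right)\right) 2629 = \left(610 + 177\right) 2629 = 787 \cdot 2629 = 2069023$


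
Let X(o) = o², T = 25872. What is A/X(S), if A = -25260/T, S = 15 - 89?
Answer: -2105/11806256 ≈ -0.00017830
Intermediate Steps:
S = -74
A = -2105/2156 (A = -25260/25872 = -25260*1/25872 = -2105/2156 ≈ -0.97635)
A/X(S) = -2105/(2156*((-74)²)) = -2105/2156/5476 = -2105/2156*1/5476 = -2105/11806256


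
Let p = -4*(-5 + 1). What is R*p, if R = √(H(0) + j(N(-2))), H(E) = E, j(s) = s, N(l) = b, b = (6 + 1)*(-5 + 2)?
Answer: 16*I*√21 ≈ 73.321*I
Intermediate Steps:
b = -21 (b = 7*(-3) = -21)
N(l) = -21
R = I*√21 (R = √(0 - 21) = √(-21) = I*√21 ≈ 4.5826*I)
p = 16 (p = -4*(-4) = 16)
R*p = (I*√21)*16 = 16*I*√21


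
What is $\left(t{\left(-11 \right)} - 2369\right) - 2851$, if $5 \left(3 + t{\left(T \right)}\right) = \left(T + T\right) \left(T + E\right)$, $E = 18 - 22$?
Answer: $-5157$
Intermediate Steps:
$E = -4$
$t{\left(T \right)} = -3 + \frac{2 T \left(-4 + T\right)}{5}$ ($t{\left(T \right)} = -3 + \frac{\left(T + T\right) \left(T - 4\right)}{5} = -3 + \frac{2 T \left(-4 + T\right)}{5}$)
$\left(t{\left(-11 \right)} - 2369\right) - 2851 = \left(\left(-3 - - \frac{88}{5} + \frac{2 \left(-11\right)^{2}}{5}\right) - 2369\right) - 2851 = \left(\left(-3 + \frac{88}{5} + \frac{2}{5} \cdot 121\right) - 2369\right) - 2851 = \left(\left(-3 + \frac{88}{5} + \frac{242}{5}\right) - 2369\right) - 2851 = \left(63 - 2369\right) - 2851 = -2306 - 2851 = -5157$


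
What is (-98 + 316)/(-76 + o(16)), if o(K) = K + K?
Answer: -109/22 ≈ -4.9545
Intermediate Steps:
o(K) = 2*K
(-98 + 316)/(-76 + o(16)) = (-98 + 316)/(-76 + 2*16) = 218/(-76 + 32) = 218/(-44) = 218*(-1/44) = -109/22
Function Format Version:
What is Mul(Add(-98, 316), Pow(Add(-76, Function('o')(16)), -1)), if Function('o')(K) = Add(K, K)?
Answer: Rational(-109, 22) ≈ -4.9545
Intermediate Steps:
Function('o')(K) = Mul(2, K)
Mul(Add(-98, 316), Pow(Add(-76, Function('o')(16)), -1)) = Mul(Add(-98, 316), Pow(Add(-76, Mul(2, 16)), -1)) = Mul(218, Pow(Add(-76, 32), -1)) = Mul(218, Pow(-44, -1)) = Mul(218, Rational(-1, 44)) = Rational(-109, 22)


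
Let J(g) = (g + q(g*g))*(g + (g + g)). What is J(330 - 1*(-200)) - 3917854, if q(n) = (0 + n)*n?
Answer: 125458644824846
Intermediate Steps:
q(n) = n**2 (q(n) = n*n = n**2)
J(g) = 3*g*(g + g**4) (J(g) = (g + (g*g)**2)*(g + (g + g)) = (g + (g**2)**2)*(g + 2*g) = (g + g**4)*(3*g) = 3*g*(g + g**4))
J(330 - 1*(-200)) - 3917854 = 3*(330 - 1*(-200))**2*(1 + (330 - 1*(-200))**3) - 3917854 = 3*(330 + 200)**2*(1 + (330 + 200)**3) - 3917854 = 3*530**2*(1 + 530**3) - 3917854 = 3*280900*(1 + 148877000) - 3917854 = 3*280900*148877001 - 3917854 = 125458648742700 - 3917854 = 125458644824846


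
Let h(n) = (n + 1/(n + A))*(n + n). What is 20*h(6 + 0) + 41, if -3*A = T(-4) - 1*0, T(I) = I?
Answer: 16651/11 ≈ 1513.7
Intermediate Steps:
A = 4/3 (A = -(-4 - 1*0)/3 = -(-4 + 0)/3 = -⅓*(-4) = 4/3 ≈ 1.3333)
h(n) = 2*n*(n + 1/(4/3 + n)) (h(n) = (n + 1/(n + 4/3))*(n + n) = (n + 1/(4/3 + n))*(2*n) = 2*n*(n + 1/(4/3 + n)))
20*h(6 + 0) + 41 = 20*(2*(6 + 0)*(3 + 3*(6 + 0)² + 4*(6 + 0))/(4 + 3*(6 + 0))) + 41 = 20*(2*6*(3 + 3*6² + 4*6)/(4 + 3*6)) + 41 = 20*(2*6*(3 + 3*36 + 24)/(4 + 18)) + 41 = 20*(2*6*(3 + 108 + 24)/22) + 41 = 20*(2*6*(1/22)*135) + 41 = 20*(810/11) + 41 = 16200/11 + 41 = 16651/11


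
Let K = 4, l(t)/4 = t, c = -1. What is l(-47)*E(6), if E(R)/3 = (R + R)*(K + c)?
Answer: -20304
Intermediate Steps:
l(t) = 4*t
E(R) = 18*R (E(R) = 3*((R + R)*(4 - 1)) = 3*((2*R)*3) = 3*(6*R) = 18*R)
l(-47)*E(6) = (4*(-47))*(18*6) = -188*108 = -20304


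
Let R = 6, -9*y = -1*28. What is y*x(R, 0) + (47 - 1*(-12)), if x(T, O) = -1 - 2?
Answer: 149/3 ≈ 49.667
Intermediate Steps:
y = 28/9 (y = -(-1)*28/9 = -1/9*(-28) = 28/9 ≈ 3.1111)
x(T, O) = -3
y*x(R, 0) + (47 - 1*(-12)) = (28/9)*(-3) + (47 - 1*(-12)) = -28/3 + (47 + 12) = -28/3 + 59 = 149/3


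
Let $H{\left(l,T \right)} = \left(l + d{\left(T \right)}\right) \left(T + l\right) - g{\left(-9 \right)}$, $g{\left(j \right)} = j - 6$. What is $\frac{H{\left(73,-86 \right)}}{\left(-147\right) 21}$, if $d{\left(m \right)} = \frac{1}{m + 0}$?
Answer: $\frac{1639}{5418} \approx 0.30251$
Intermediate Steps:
$d{\left(m \right)} = \frac{1}{m}$
$g{\left(j \right)} = -6 + j$ ($g{\left(j \right)} = j - 6 = -6 + j$)
$H{\left(l,T \right)} = 15 + \left(T + l\right) \left(l + \frac{1}{T}\right)$ ($H{\left(l,T \right)} = \left(l + \frac{1}{T}\right) \left(T + l\right) - \left(-6 - 9\right) = \left(T + l\right) \left(l + \frac{1}{T}\right) - -15 = \left(T + l\right) \left(l + \frac{1}{T}\right) + 15 = 15 + \left(T + l\right) \left(l + \frac{1}{T}\right)$)
$\frac{H{\left(73,-86 \right)}}{\left(-147\right) 21} = \frac{16 + 73^{2} - 6278 + \frac{73}{-86}}{\left(-147\right) 21} = \frac{16 + 5329 - 6278 + 73 \left(- \frac{1}{86}\right)}{-3087} = \left(16 + 5329 - 6278 - \frac{73}{86}\right) \left(- \frac{1}{3087}\right) = \left(- \frac{80311}{86}\right) \left(- \frac{1}{3087}\right) = \frac{1639}{5418}$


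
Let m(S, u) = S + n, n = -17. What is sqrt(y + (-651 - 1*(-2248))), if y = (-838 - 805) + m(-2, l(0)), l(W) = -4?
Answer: I*sqrt(65) ≈ 8.0623*I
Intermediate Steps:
m(S, u) = -17 + S (m(S, u) = S - 17 = -17 + S)
y = -1662 (y = (-838 - 805) + (-17 - 2) = -1643 - 19 = -1662)
sqrt(y + (-651 - 1*(-2248))) = sqrt(-1662 + (-651 - 1*(-2248))) = sqrt(-1662 + (-651 + 2248)) = sqrt(-1662 + 1597) = sqrt(-65) = I*sqrt(65)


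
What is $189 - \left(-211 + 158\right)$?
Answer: $242$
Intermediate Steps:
$189 - \left(-211 + 158\right) = 189 - -53 = 189 + 53 = 242$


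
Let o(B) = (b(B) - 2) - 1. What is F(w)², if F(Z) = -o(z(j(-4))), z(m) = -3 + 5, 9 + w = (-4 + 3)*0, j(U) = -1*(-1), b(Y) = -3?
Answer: 36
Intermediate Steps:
j(U) = 1
w = -9 (w = -9 + (-4 + 3)*0 = -9 - 1*0 = -9 + 0 = -9)
z(m) = 2
o(B) = -6 (o(B) = (-3 - 2) - 1 = -5 - 1 = -6)
F(Z) = 6 (F(Z) = -1*(-6) = 6)
F(w)² = 6² = 36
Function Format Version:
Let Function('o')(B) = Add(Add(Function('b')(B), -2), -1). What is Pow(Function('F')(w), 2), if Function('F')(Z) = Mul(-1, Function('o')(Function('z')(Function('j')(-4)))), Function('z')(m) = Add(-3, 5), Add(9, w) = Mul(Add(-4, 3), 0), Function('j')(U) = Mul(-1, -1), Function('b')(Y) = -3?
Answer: 36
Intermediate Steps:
Function('j')(U) = 1
w = -9 (w = Add(-9, Mul(Add(-4, 3), 0)) = Add(-9, Mul(-1, 0)) = Add(-9, 0) = -9)
Function('z')(m) = 2
Function('o')(B) = -6 (Function('o')(B) = Add(Add(-3, -2), -1) = Add(-5, -1) = -6)
Function('F')(Z) = 6 (Function('F')(Z) = Mul(-1, -6) = 6)
Pow(Function('F')(w), 2) = Pow(6, 2) = 36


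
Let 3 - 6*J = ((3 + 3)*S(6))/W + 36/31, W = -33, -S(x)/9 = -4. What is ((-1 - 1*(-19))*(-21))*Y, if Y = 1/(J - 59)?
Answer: 9548/1455 ≈ 6.5622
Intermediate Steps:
S(x) = 36 (S(x) = -9*(-4) = 36)
J = 953/682 (J = ½ - (((3 + 3)*36)/(-33) + 36/31)/6 = ½ - ((6*36)*(-1/33) + 36*(1/31))/6 = ½ - (216*(-1/33) + 36/31)/6 = ½ - (-72/11 + 36/31)/6 = ½ - ⅙*(-1836/341) = ½ + 306/341 = 953/682 ≈ 1.3974)
Y = -682/39285 (Y = 1/(953/682 - 59) = 1/(-39285/682) = -682/39285 ≈ -0.017360)
((-1 - 1*(-19))*(-21))*Y = ((-1 - 1*(-19))*(-21))*(-682/39285) = ((-1 + 19)*(-21))*(-682/39285) = (18*(-21))*(-682/39285) = -378*(-682/39285) = 9548/1455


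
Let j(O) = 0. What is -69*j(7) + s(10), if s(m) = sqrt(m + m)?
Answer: 2*sqrt(5) ≈ 4.4721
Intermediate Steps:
s(m) = sqrt(2)*sqrt(m) (s(m) = sqrt(2*m) = sqrt(2)*sqrt(m))
-69*j(7) + s(10) = -69*0 + sqrt(2)*sqrt(10) = 0 + 2*sqrt(5) = 2*sqrt(5)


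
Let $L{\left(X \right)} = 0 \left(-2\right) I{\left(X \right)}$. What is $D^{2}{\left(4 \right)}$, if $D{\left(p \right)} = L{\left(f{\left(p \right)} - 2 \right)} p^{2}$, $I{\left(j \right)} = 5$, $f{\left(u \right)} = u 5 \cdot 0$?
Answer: $0$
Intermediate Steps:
$f{\left(u \right)} = 0$ ($f{\left(u \right)} = 5 u 0 = 0$)
$L{\left(X \right)} = 0$ ($L{\left(X \right)} = 0 \left(-2\right) 5 = 0 \cdot 5 = 0$)
$D{\left(p \right)} = 0$ ($D{\left(p \right)} = 0 p^{2} = 0$)
$D^{2}{\left(4 \right)} = 0^{2} = 0$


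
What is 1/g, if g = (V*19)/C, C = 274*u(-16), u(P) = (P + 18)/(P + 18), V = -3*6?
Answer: -137/171 ≈ -0.80117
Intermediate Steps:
V = -18
u(P) = 1 (u(P) = (18 + P)/(18 + P) = 1)
C = 274 (C = 274*1 = 274)
g = -171/137 (g = -18*19/274 = -342*1/274 = -171/137 ≈ -1.2482)
1/g = 1/(-171/137) = -137/171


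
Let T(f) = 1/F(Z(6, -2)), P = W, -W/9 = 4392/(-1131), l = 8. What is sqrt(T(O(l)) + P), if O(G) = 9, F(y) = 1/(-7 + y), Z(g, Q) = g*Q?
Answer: sqrt(2266901)/377 ≈ 3.9937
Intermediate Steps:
Z(g, Q) = Q*g
W = 13176/377 (W = -39528/(-1131) = -39528*(-1)/1131 = -9*(-1464/377) = 13176/377 ≈ 34.950)
P = 13176/377 ≈ 34.950
T(f) = -19 (T(f) = 1/(1/(-7 - 2*6)) = 1/(1/(-7 - 12)) = 1/(1/(-19)) = 1/(-1/19) = -19)
sqrt(T(O(l)) + P) = sqrt(-19 + 13176/377) = sqrt(6013/377) = sqrt(2266901)/377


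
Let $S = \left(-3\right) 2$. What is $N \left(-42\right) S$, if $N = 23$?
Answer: $5796$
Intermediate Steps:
$S = -6$
$N \left(-42\right) S = 23 \left(-42\right) \left(-6\right) = \left(-966\right) \left(-6\right) = 5796$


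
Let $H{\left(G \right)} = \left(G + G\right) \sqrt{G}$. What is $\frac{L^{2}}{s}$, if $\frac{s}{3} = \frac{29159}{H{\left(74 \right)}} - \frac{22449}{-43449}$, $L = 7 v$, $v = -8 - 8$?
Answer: $- \frac{44970673493745664}{10913559312380955} + \frac{231734858985663488 \sqrt{74}}{10913559312380955} \approx 178.54$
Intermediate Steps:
$v = -16$
$L = -112$ ($L = 7 \left(-16\right) = -112$)
$H{\left(G \right)} = 2 G^{\frac{3}{2}}$ ($H{\left(G \right)} = 2 G \sqrt{G} = 2 G^{\frac{3}{2}}$)
$s = \frac{3207}{2069} + \frac{87477 \sqrt{74}}{10952}$ ($s = 3 \left(\frac{29159}{2 \cdot 74^{\frac{3}{2}}} - \frac{22449}{-43449}\right) = 3 \left(\frac{29159}{2 \cdot 74 \sqrt{74}} - - \frac{1069}{2069}\right) = 3 \left(\frac{29159}{148 \sqrt{74}} + \frac{1069}{2069}\right) = 3 \left(29159 \frac{\sqrt{74}}{10952} + \frac{1069}{2069}\right) = 3 \left(\frac{29159 \sqrt{74}}{10952} + \frac{1069}{2069}\right) = 3 \left(\frac{1069}{2069} + \frac{29159 \sqrt{74}}{10952}\right) = \frac{3207}{2069} + \frac{87477 \sqrt{74}}{10952} \approx 70.259$)
$\frac{L^{2}}{s} = \frac{\left(-112\right)^{2}}{\frac{3207}{2069} + \frac{87477 \sqrt{74}}{10952}} = \frac{12544}{\frac{3207}{2069} + \frac{87477 \sqrt{74}}{10952}}$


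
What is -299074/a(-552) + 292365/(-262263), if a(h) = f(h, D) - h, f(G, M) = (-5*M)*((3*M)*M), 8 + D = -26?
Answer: -41827356557/25794090576 ≈ -1.6216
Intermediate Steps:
D = -34 (D = -8 - 26 = -34)
f(G, M) = -15*M³ (f(G, M) = (-5*M)*(3*M²) = -15*M³)
a(h) = 589560 - h (a(h) = -15*(-34)³ - h = -15*(-39304) - h = 589560 - h)
-299074/a(-552) + 292365/(-262263) = -299074/(589560 - 1*(-552)) + 292365/(-262263) = -299074/(589560 + 552) + 292365*(-1/262263) = -299074/590112 - 97455/87421 = -299074*1/590112 - 97455/87421 = -149537/295056 - 97455/87421 = -41827356557/25794090576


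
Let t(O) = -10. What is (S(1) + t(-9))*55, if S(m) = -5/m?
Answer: -825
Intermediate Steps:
(S(1) + t(-9))*55 = (-5/1 - 10)*55 = (-5*1 - 10)*55 = (-5 - 10)*55 = -15*55 = -825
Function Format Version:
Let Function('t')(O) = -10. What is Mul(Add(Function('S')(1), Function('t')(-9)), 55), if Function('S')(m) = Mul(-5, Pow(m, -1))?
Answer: -825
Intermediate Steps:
Mul(Add(Function('S')(1), Function('t')(-9)), 55) = Mul(Add(Mul(-5, Pow(1, -1)), -10), 55) = Mul(Add(Mul(-5, 1), -10), 55) = Mul(Add(-5, -10), 55) = Mul(-15, 55) = -825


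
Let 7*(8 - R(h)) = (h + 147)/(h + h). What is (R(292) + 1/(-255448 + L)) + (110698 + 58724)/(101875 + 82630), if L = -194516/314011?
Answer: 133267964775148170461/15125420508490824840 ≈ 8.8109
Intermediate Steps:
R(h) = 8 - (147 + h)/(14*h) (R(h) = 8 - (h + 147)/(7*(h + h)) = 8 - (147 + h)/(7*(2*h)) = 8 - (147 + h)*1/(2*h)/7 = 8 - (147 + h)/(14*h))
L = -194516/314011 (L = -194516*1/314011 = -194516/314011 ≈ -0.61946)
(R(292) + 1/(-255448 + L)) + (110698 + 58724)/(101875 + 82630) = ((3/14)*(-49 + 37*292)/292 + 1/(-255448 - 194516/314011)) + (110698 + 58724)/(101875 + 82630) = ((3/14)*(1/292)*(-49 + 10804) + 1/(-80213676444/314011)) + 169422/184505 = ((3/14)*(1/292)*10755 - 314011/80213676444) + 169422*(1/184505) = (32265/4088 - 314011/80213676444) + 169422/184505 = 647023246697173/81978377325768 + 169422/184505 = 133267964775148170461/15125420508490824840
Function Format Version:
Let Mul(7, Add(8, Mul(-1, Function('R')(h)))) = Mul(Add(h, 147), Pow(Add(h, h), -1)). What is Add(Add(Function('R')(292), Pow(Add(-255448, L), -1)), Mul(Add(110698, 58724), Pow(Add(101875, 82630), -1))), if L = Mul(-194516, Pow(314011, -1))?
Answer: Rational(133267964775148170461, 15125420508490824840) ≈ 8.8109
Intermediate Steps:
Function('R')(h) = Add(8, Mul(Rational(-1, 14), Pow(h, -1), Add(147, h))) (Function('R')(h) = Add(8, Mul(Rational(-1, 7), Mul(Add(h, 147), Pow(Add(h, h), -1)))) = Add(8, Mul(Rational(-1, 7), Mul(Add(147, h), Pow(Mul(2, h), -1)))) = Add(8, Mul(Rational(-1, 7), Mul(Add(147, h), Mul(Rational(1, 2), Pow(h, -1))))) = Add(8, Mul(Rational(-1, 7), Mul(Rational(1, 2), Pow(h, -1), Add(147, h)))) = Add(8, Mul(Rational(-1, 14), Pow(h, -1), Add(147, h))))
L = Rational(-194516, 314011) (L = Mul(-194516, Rational(1, 314011)) = Rational(-194516, 314011) ≈ -0.61946)
Add(Add(Function('R')(292), Pow(Add(-255448, L), -1)), Mul(Add(110698, 58724), Pow(Add(101875, 82630), -1))) = Add(Add(Mul(Rational(3, 14), Pow(292, -1), Add(-49, Mul(37, 292))), Pow(Add(-255448, Rational(-194516, 314011)), -1)), Mul(Add(110698, 58724), Pow(Add(101875, 82630), -1))) = Add(Add(Mul(Rational(3, 14), Rational(1, 292), Add(-49, 10804)), Pow(Rational(-80213676444, 314011), -1)), Mul(169422, Pow(184505, -1))) = Add(Add(Mul(Rational(3, 14), Rational(1, 292), 10755), Rational(-314011, 80213676444)), Mul(169422, Rational(1, 184505))) = Add(Add(Rational(32265, 4088), Rational(-314011, 80213676444)), Rational(169422, 184505)) = Add(Rational(647023246697173, 81978377325768), Rational(169422, 184505)) = Rational(133267964775148170461, 15125420508490824840)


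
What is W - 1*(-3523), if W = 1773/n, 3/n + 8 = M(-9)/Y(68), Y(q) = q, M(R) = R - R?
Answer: -1205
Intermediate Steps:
M(R) = 0
n = -3/8 (n = 3/(-8 + 0/68) = 3/(-8 + 0*(1/68)) = 3/(-8 + 0) = 3/(-8) = 3*(-⅛) = -3/8 ≈ -0.37500)
W = -4728 (W = 1773/(-3/8) = 1773*(-8/3) = -4728)
W - 1*(-3523) = -4728 - 1*(-3523) = -4728 + 3523 = -1205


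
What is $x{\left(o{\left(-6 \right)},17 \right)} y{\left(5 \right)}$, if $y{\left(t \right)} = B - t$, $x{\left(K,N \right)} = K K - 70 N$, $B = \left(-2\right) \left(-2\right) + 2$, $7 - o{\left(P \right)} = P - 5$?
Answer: $-866$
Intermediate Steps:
$o{\left(P \right)} = 12 - P$ ($o{\left(P \right)} = 7 - \left(P - 5\right) = 7 - \left(-5 + P\right) = 12 - P$)
$B = 6$ ($B = 4 + 2 = 6$)
$x{\left(K,N \right)} = K^{2} - 70 N$
$y{\left(t \right)} = 6 - t$
$x{\left(o{\left(-6 \right)},17 \right)} y{\left(5 \right)} = \left(\left(12 - -6\right)^{2} - 1190\right) \left(6 - 5\right) = \left(\left(12 + 6\right)^{2} - 1190\right) \left(6 - 5\right) = \left(18^{2} - 1190\right) 1 = \left(324 - 1190\right) 1 = \left(-866\right) 1 = -866$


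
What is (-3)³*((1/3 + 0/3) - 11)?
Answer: 288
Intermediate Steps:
(-3)³*((1/3 + 0/3) - 11) = -27*((1*(⅓) + 0*(⅓)) - 11) = -27*((⅓ + 0) - 11) = -27*(⅓ - 11) = -27*(-32/3) = 288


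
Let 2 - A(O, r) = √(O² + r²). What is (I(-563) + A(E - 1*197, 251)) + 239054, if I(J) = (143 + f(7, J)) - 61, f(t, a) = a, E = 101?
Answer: 238575 - √72217 ≈ 2.3831e+5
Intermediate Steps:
I(J) = 82 + J (I(J) = (143 + J) - 61 = 82 + J)
A(O, r) = 2 - √(O² + r²)
(I(-563) + A(E - 1*197, 251)) + 239054 = ((82 - 563) + (2 - √((101 - 1*197)² + 251²))) + 239054 = (-481 + (2 - √((101 - 197)² + 63001))) + 239054 = (-481 + (2 - √((-96)² + 63001))) + 239054 = (-481 + (2 - √(9216 + 63001))) + 239054 = (-481 + (2 - √72217)) + 239054 = (-479 - √72217) + 239054 = 238575 - √72217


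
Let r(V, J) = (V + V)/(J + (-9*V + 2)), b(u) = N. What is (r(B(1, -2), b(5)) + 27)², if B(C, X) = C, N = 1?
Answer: 6400/9 ≈ 711.11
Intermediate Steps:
b(u) = 1
r(V, J) = 2*V/(2 + J - 9*V) (r(V, J) = (2*V)/(J + (2 - 9*V)) = (2*V)/(2 + J - 9*V) = 2*V/(2 + J - 9*V))
(r(B(1, -2), b(5)) + 27)² = (2*1/(2 + 1 - 9*1) + 27)² = (2*1/(2 + 1 - 9) + 27)² = (2*1/(-6) + 27)² = (2*1*(-⅙) + 27)² = (-⅓ + 27)² = (80/3)² = 6400/9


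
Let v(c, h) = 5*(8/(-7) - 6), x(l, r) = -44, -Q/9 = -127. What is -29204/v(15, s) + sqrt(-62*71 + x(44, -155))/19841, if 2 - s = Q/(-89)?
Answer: 102214/125 + 3*I*sqrt(494)/19841 ≈ 817.71 + 0.0033606*I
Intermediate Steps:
Q = 1143 (Q = -9*(-127) = 1143)
s = 1321/89 (s = 2 - 1143/(-89) = 2 - 1143*(-1)/89 = 2 - 1*(-1143/89) = 2 + 1143/89 = 1321/89 ≈ 14.843)
v(c, h) = -250/7 (v(c, h) = 5*(8*(-1/7) - 6) = 5*(-8/7 - 6) = 5*(-50/7) = -250/7)
-29204/v(15, s) + sqrt(-62*71 + x(44, -155))/19841 = -29204/(-250/7) + sqrt(-62*71 - 44)/19841 = -29204*(-7/250) + sqrt(-4402 - 44)*(1/19841) = 102214/125 + sqrt(-4446)*(1/19841) = 102214/125 + (3*I*sqrt(494))*(1/19841) = 102214/125 + 3*I*sqrt(494)/19841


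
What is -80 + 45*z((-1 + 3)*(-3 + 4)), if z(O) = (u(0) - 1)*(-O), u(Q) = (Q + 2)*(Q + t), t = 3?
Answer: -530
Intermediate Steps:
u(Q) = (2 + Q)*(3 + Q) (u(Q) = (Q + 2)*(Q + 3) = (2 + Q)*(3 + Q))
z(O) = -5*O (z(O) = ((6 + 0² + 5*0) - 1)*(-O) = ((6 + 0 + 0) - 1)*(-O) = (6 - 1)*(-O) = 5*(-O) = -5*O)
-80 + 45*z((-1 + 3)*(-3 + 4)) = -80 + 45*(-5*(-1 + 3)*(-3 + 4)) = -80 + 45*(-10) = -80 - 450 = -530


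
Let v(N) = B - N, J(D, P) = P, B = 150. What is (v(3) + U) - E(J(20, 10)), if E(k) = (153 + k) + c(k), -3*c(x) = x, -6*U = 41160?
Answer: -20618/3 ≈ -6872.7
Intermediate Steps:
U = -6860 (U = -1/6*41160 = -6860)
c(x) = -x/3
v(N) = 150 - N
E(k) = 153 + 2*k/3 (E(k) = (153 + k) - k/3 = 153 + 2*k/3)
(v(3) + U) - E(J(20, 10)) = ((150 - 1*3) - 6860) - (153 + (2/3)*10) = ((150 - 3) - 6860) - (153 + 20/3) = (147 - 6860) - 1*479/3 = -6713 - 479/3 = -20618/3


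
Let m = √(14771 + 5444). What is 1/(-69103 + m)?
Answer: -69103/4775204394 - √20215/4775204394 ≈ -1.4501e-5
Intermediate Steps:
m = √20215 ≈ 142.18
1/(-69103 + m) = 1/(-69103 + √20215)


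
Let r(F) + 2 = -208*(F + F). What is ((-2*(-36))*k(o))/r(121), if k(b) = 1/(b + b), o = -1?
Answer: 18/25169 ≈ 0.00071517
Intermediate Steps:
k(b) = 1/(2*b)
r(F) = -2 - 416*F (r(F) = -2 - 208*(F + F) = -2 - 416*F)
((-2*(-36))*k(o))/r(121) = ((-2*(-36))*((1/2)/(-1)))/(-2 - 416*121) = (72*((1/2)*(-1)))/(-2 - 50336) = (72*(-1/2))/(-50338) = -36*(-1/50338) = 18/25169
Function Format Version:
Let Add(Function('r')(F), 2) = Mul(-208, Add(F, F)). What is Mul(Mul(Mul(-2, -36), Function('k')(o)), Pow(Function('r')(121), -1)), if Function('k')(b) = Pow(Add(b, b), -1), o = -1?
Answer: Rational(18, 25169) ≈ 0.00071517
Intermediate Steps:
Function('k')(b) = Mul(Rational(1, 2), Pow(b, -1)) (Function('k')(b) = Pow(Mul(2, b), -1) = Mul(Rational(1, 2), Pow(b, -1)))
Function('r')(F) = Add(-2, Mul(-416, F)) (Function('r')(F) = Add(-2, Mul(-208, Add(F, F))) = Add(-2, Mul(-208, Mul(2, F))) = Add(-2, Mul(-416, F)))
Mul(Mul(Mul(-2, -36), Function('k')(o)), Pow(Function('r')(121), -1)) = Mul(Mul(Mul(-2, -36), Mul(Rational(1, 2), Pow(-1, -1))), Pow(Add(-2, Mul(-416, 121)), -1)) = Mul(Mul(72, Mul(Rational(1, 2), -1)), Pow(Add(-2, -50336), -1)) = Mul(Mul(72, Rational(-1, 2)), Pow(-50338, -1)) = Mul(-36, Rational(-1, 50338)) = Rational(18, 25169)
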